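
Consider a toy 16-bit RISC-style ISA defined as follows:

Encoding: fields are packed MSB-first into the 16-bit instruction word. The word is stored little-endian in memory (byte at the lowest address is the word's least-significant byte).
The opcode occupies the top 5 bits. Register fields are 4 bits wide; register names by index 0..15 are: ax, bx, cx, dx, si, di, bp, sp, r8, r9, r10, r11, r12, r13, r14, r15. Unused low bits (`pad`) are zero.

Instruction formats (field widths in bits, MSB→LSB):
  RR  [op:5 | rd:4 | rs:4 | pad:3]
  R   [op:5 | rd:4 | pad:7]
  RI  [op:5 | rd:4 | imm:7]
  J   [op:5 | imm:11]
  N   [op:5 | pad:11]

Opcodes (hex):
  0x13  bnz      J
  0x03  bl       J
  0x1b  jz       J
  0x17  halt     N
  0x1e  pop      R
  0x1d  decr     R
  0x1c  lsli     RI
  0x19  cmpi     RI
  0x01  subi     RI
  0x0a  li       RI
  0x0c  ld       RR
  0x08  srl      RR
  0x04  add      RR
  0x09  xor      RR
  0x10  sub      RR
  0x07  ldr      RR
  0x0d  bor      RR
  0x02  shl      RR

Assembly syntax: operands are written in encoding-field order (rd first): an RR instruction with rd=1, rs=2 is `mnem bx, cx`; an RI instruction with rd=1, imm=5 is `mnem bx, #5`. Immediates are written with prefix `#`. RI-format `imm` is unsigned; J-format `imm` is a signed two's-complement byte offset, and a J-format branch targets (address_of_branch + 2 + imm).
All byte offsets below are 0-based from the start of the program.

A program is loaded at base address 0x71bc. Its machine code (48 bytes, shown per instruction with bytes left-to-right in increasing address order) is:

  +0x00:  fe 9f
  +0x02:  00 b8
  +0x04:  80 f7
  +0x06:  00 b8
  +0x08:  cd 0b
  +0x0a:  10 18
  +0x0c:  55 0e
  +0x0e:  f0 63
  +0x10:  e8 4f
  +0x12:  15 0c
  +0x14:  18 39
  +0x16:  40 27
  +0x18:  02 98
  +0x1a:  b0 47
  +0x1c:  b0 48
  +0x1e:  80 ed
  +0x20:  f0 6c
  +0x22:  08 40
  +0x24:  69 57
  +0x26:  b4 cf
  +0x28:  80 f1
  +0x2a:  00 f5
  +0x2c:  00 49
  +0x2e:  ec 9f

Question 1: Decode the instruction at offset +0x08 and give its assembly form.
subi sp, #77

@+08  little-endian(cd 0b) = 0x0bcd
  op=0x0bcd>>11=0x1 ⇒ subi (RI)
  rd@[10:7]=0x7 ⇒ sp
  imm@[6:0]=0x4d ⇒ #77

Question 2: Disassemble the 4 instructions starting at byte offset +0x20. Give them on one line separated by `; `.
@+20  little-endian(f0 6c) = 0x6cf0
  top 5b → 0xd → bor [RR]
  [10:7] rd=9 = r9
  [6:3] rs=14 = r14
@+22  little-endian(08 40) = 0x4008
  top 5b → 0x8 → srl [RR]
  [10:7] rd=0 = ax
  [6:3] rs=1 = bx
@+24  little-endian(69 57) = 0x5769
  top 5b → 0xa → li [RI]
  [10:7] rd=14 = r14
  [6:0] imm=105 = #105
@+26  little-endian(b4 cf) = 0xcfb4
  top 5b → 0x19 → cmpi [RI]
  [10:7] rd=15 = r15
  [6:0] imm=52 = #52

bor r9, r14; srl ax, bx; li r14, #105; cmpi r15, #52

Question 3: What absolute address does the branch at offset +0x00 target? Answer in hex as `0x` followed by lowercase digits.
0x71bc

@+00  little-endian(fe 9f) = 0x9ffe
  top 5b → 0x13 → bnz [J]
  imm@[10:0]=0x7fe (s11→-2) ⇒ #-2
  target = base 0x71bc + off 0x00 + 2 + imm -2 = 0x71bc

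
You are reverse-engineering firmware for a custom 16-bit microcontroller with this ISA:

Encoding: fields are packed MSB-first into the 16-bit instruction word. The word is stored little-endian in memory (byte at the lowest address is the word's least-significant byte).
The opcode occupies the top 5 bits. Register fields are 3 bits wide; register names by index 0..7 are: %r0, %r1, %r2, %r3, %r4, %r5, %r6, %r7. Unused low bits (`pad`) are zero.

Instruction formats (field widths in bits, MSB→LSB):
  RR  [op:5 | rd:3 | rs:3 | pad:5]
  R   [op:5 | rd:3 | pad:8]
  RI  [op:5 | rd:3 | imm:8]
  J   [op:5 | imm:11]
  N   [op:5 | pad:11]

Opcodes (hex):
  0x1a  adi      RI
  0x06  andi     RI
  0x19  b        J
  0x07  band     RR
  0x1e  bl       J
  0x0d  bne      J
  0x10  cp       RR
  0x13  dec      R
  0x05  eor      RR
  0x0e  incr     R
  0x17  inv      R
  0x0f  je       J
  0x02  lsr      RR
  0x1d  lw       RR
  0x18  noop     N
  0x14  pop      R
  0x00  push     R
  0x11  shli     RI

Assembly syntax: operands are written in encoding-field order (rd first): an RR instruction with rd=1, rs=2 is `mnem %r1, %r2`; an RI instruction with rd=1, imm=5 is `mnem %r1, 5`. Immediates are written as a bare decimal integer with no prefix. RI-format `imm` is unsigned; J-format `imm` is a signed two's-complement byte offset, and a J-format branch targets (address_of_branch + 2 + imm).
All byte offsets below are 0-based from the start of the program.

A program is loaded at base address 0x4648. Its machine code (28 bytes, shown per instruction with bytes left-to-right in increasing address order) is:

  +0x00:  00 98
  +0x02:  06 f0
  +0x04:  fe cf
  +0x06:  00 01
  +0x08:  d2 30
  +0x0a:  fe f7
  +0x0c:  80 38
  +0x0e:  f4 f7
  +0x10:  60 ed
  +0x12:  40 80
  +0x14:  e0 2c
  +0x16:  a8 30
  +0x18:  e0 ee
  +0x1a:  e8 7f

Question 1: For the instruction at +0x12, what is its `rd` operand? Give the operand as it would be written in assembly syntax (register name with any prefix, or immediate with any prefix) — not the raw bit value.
+0x12: 40 80 ⇒ word 0x8040 (little)
  top 5b → 0x10 → cp [RR]
  rd: (w>>8)&0x7=0x0 → %r0
  rs: (w>>5)&0x7=0x2 → %r2

%r0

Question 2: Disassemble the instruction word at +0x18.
lw %r6, %r7

+0x18: e0 ee ⇒ word 0xeee0 (little)
  top 5b → 0x1d → lw [RR]
  [10:8] rd=6 = %r6
  [7:5] rs=7 = %r7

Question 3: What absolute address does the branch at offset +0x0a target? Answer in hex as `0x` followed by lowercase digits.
@+0a  little-endian(fe f7) = 0xf7fe
  op=0xf7fe>>11=0x1e ⇒ bl (J)
  imm: (w>>0)&0x7ff=0x7fe (s11→-2) → -2
  target = base 0x4648 + off 0x0a + 2 + imm -2 = 0x4652

0x4652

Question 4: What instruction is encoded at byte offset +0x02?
bl 6

[02] 06 f0 → 0xf006
  opcode bits[15:11]=0x1e: bl/J
  imm: (w>>0)&0x7ff=0x6 → 6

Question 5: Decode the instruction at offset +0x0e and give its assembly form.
bl -12

off 0x0e: read f4 f7 as little → 0xf7f4
  op=0xf7f4>>11=0x1e ⇒ bl (J)
  imm@[10:0]=0x7f4 (s11→-12) ⇒ -12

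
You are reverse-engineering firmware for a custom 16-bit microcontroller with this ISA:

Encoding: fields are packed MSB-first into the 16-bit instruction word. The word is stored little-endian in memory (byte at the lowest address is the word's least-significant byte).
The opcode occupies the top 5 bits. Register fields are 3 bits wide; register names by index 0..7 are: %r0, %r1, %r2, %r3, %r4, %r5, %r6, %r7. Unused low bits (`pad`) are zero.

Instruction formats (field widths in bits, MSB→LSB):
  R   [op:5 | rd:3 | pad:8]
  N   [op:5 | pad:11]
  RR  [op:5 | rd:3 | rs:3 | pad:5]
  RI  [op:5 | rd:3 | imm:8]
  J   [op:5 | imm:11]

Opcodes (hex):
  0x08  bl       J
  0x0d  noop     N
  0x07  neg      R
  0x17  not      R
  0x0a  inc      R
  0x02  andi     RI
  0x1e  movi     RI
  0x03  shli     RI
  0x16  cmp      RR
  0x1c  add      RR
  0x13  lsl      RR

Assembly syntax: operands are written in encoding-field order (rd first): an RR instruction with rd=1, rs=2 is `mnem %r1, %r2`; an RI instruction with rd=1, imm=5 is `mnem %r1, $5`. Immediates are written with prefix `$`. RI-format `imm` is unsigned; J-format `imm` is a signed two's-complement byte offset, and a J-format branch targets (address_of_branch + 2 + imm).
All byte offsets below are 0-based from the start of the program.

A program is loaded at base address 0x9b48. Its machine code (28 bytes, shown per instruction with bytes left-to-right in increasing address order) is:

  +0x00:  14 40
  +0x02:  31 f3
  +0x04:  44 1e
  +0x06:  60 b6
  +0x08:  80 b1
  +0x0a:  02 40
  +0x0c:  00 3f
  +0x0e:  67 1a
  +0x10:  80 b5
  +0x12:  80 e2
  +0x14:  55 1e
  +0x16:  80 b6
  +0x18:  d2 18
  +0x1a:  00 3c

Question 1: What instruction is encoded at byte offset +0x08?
off 0x08: read 80 b1 as little → 0xb180
  opcode bits[15:11]=0x16: cmp/RR
  [10:8] rd=1 = %r1
  [7:5] rs=4 = %r4

cmp %r1, %r4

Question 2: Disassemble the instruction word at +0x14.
@+14  little-endian(55 1e) = 0x1e55
  opcode bits[15:11]=0x3: shli/RI
  [10:8] rd=6 = %r6
  [7:0] imm=85 = $85

shli %r6, $85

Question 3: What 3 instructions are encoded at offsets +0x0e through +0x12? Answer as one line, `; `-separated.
+0x0e: 67 1a ⇒ word 0x1a67 (little)
  op=0x1a67>>11=0x3 ⇒ shli (RI)
  [10:8] rd=2 = %r2
  [7:0] imm=103 = $103
+0x10: 80 b5 ⇒ word 0xb580 (little)
  op=0xb580>>11=0x16 ⇒ cmp (RR)
  [10:8] rd=5 = %r5
  [7:5] rs=4 = %r4
+0x12: 80 e2 ⇒ word 0xe280 (little)
  op=0xe280>>11=0x1c ⇒ add (RR)
  [10:8] rd=2 = %r2
  [7:5] rs=4 = %r4

shli %r2, $103; cmp %r5, %r4; add %r2, %r4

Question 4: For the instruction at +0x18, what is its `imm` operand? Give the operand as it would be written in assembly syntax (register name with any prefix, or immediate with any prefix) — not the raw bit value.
+0x18: d2 18 ⇒ word 0x18d2 (little)
  op=0x18d2>>11=0x3 ⇒ shli (RI)
  [10:8] rd=0 = %r0
  [7:0] imm=210 = $210

$210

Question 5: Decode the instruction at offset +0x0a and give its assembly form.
[0a] 02 40 → 0x4002
  op=0x4002>>11=0x8 ⇒ bl (J)
  [10:0] imm=2 = $2

bl $2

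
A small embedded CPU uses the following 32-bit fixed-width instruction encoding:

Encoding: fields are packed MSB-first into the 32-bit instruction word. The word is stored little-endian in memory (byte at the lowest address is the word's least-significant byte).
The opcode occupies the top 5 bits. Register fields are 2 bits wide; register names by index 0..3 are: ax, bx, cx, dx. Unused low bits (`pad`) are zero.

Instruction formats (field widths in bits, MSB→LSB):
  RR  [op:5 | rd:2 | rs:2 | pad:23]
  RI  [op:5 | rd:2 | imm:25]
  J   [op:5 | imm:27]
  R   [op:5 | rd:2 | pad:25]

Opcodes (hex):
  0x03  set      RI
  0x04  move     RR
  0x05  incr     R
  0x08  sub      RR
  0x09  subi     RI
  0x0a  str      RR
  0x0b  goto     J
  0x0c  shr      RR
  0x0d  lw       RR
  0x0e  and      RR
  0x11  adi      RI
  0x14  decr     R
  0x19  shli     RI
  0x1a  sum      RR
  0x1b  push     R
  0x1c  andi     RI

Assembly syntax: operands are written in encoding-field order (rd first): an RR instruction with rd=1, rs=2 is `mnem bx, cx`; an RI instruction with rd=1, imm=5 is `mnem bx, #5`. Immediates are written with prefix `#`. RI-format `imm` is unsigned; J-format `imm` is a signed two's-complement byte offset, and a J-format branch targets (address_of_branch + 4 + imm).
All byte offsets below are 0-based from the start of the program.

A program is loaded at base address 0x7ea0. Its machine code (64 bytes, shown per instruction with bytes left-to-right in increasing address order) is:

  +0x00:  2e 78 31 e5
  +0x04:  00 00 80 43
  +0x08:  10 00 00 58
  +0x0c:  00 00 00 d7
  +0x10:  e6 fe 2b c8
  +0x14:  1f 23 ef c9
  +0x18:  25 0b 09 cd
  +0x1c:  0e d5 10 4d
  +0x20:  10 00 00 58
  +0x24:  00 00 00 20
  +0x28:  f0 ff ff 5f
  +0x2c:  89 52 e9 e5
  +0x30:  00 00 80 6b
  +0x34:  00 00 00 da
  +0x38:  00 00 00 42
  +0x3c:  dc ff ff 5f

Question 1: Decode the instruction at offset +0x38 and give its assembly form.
sub bx, ax

+0x38: 00 00 00 42 ⇒ word 0x42000000 (little)
  top 5b → 0x8 → sub [RR]
  [26:25] rd=1 = bx
  [24:23] rs=0 = ax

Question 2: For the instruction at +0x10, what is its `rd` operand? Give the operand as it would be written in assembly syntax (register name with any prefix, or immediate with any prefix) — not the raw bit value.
ax

@+10  little-endian(e6 fe 2b c8) = 0xc82bfee6
  opcode bits[31:27]=0x19: shli/RI
  [26:25] rd=0 = ax
  [24:0] imm=2883302 = #2883302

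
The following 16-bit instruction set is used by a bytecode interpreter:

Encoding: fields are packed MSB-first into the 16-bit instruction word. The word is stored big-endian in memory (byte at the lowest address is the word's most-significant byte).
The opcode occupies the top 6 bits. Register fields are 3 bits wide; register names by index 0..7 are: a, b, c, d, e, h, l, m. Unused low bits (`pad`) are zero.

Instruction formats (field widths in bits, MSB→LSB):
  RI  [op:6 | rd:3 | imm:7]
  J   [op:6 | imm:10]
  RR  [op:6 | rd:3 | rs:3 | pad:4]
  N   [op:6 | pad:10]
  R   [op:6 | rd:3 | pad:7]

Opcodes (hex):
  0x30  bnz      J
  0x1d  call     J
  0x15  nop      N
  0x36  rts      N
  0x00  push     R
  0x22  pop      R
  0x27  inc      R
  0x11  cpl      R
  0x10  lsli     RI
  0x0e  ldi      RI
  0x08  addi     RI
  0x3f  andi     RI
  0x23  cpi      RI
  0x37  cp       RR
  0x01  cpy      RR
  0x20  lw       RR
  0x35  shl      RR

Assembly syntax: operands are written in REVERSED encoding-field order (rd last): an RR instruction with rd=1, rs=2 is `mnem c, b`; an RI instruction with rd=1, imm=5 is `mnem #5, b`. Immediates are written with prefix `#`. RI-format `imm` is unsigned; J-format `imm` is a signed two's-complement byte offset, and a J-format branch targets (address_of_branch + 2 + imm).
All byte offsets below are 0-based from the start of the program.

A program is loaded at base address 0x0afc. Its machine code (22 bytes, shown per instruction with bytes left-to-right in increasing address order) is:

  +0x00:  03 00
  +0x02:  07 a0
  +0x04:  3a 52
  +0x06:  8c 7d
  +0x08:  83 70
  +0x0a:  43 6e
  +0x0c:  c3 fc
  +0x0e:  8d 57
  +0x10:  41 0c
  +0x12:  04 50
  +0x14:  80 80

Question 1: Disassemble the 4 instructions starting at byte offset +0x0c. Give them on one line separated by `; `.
off 0x0c: read c3 fc as big → 0xc3fc
  op=0xc3fc>>10=0x30 ⇒ bnz (J)
  imm: (w>>0)&0x3ff=0x3fc (s10→-4) → #-4
off 0x0e: read 8d 57 as big → 0x8d57
  op=0x8d57>>10=0x23 ⇒ cpi (RI)
  rd: (w>>7)&0x7=0x2 → c
  imm: (w>>0)&0x7f=0x57 → #87
off 0x10: read 41 0c as big → 0x410c
  op=0x410c>>10=0x10 ⇒ lsli (RI)
  rd: (w>>7)&0x7=0x2 → c
  imm: (w>>0)&0x7f=0xc → #12
off 0x12: read 04 50 as big → 0x0450
  op=0x0450>>10=0x1 ⇒ cpy (RR)
  rd: (w>>7)&0x7=0x0 → a
  rs: (w>>4)&0x7=0x5 → h

bnz #-4; cpi #87, c; lsli #12, c; cpy h, a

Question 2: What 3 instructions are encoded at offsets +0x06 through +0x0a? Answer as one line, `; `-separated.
@+06  big-endian(8c 7d) = 0x8c7d
  top 6b → 0x23 → cpi [RI]
  [9:7] rd=0 = a
  [6:0] imm=125 = #125
@+08  big-endian(83 70) = 0x8370
  top 6b → 0x20 → lw [RR]
  [9:7] rd=6 = l
  [6:4] rs=7 = m
@+0a  big-endian(43 6e) = 0x436e
  top 6b → 0x10 → lsli [RI]
  [9:7] rd=6 = l
  [6:0] imm=110 = #110

cpi #125, a; lw m, l; lsli #110, l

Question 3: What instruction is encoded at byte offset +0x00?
off 0x00: read 03 00 as big → 0x0300
  op=0x0300>>10=0x0 ⇒ push (R)
  rd: (w>>7)&0x7=0x6 → l

push l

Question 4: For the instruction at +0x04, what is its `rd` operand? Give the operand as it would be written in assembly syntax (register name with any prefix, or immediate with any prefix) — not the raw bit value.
e

@+04  big-endian(3a 52) = 0x3a52
  op=0x3a52>>10=0xe ⇒ ldi (RI)
  rd@[9:7]=0x4 ⇒ e
  imm@[6:0]=0x52 ⇒ #82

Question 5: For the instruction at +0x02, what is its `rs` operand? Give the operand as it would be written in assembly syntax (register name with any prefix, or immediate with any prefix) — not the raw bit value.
@+02  big-endian(07 a0) = 0x07a0
  top 6b → 0x1 → cpy [RR]
  rd: (w>>7)&0x7=0x7 → m
  rs: (w>>4)&0x7=0x2 → c

c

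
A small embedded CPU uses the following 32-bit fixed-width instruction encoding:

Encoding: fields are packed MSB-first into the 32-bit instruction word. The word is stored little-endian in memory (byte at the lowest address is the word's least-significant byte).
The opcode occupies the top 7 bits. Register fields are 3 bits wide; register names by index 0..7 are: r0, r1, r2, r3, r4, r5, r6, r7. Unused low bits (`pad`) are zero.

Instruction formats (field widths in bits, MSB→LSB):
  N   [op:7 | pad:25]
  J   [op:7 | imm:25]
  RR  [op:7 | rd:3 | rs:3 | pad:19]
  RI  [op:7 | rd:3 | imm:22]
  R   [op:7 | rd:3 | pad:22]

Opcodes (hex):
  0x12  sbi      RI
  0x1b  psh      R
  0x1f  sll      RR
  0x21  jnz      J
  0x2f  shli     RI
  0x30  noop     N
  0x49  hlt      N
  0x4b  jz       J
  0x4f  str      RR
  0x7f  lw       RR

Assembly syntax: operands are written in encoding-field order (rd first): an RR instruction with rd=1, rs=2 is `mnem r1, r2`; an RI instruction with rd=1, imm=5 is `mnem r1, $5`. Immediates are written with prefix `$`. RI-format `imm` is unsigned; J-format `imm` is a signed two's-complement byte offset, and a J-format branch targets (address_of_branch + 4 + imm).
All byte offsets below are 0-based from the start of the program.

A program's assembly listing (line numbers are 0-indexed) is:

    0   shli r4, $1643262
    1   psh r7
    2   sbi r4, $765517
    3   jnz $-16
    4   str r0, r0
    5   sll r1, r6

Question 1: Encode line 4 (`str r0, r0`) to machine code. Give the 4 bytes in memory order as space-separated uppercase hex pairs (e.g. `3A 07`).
00 00 00 9E

4. str fields op=0x4f:7|rd=0:3|rs=0:3|pad=0:19 → word 9e000000h → 00 00 00 9e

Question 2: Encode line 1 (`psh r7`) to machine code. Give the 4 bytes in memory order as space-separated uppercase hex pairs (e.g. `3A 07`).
L1: psh op=0x1b:7|rd=7:3|pad=0:22 ⇒ 0x37c00000 ⇒ little 00 00 c0 37

00 00 C0 37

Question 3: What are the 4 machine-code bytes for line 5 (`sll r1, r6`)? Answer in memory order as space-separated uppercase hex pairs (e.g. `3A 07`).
00 00 70 3E

line 5 (sll): pack op=0x1f:7|rd=1:3|rs=6:3|pad=0:19 = 0x3e700000; little→ 00 00 70 3e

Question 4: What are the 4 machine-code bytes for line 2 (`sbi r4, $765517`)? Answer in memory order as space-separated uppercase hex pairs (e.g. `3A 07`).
L2: sbi op=0x12:7|rd=4:3|imm=765517:22 ⇒ 0x250bae4d ⇒ little 4d ae 0b 25

4D AE 0B 25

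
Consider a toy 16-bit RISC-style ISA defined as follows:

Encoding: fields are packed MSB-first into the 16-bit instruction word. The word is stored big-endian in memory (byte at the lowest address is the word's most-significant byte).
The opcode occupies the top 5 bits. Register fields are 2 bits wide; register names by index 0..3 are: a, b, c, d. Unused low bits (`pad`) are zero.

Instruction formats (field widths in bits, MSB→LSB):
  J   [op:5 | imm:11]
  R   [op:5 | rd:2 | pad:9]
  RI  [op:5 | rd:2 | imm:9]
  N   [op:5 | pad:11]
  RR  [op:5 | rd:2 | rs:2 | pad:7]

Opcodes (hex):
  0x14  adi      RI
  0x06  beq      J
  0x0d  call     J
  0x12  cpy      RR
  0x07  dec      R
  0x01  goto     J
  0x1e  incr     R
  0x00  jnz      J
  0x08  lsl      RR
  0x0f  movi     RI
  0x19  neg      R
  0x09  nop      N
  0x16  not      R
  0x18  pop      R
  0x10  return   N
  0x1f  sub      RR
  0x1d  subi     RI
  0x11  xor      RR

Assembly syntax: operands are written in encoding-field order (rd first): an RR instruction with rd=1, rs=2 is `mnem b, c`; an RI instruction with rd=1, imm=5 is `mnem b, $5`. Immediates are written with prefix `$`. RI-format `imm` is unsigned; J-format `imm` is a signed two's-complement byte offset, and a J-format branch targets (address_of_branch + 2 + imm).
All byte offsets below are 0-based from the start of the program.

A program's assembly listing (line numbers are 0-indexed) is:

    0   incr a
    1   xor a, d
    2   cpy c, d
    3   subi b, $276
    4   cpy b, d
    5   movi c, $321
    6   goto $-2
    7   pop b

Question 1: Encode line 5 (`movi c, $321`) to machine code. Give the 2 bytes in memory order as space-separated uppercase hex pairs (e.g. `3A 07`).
7D 41

L5: movi op=0xf:5|rd=2:2|imm=321:9 ⇒ 0x7d41 ⇒ big 7d 41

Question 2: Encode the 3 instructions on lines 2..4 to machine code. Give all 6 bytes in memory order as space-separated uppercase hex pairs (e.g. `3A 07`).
L2: cpy op=0x12:5|rd=2:2|rs=3:2|pad=0:7 ⇒ 0x9580 ⇒ big 95 80
L3: subi op=0x1d:5|rd=1:2|imm=276:9 ⇒ 0xeb14 ⇒ big eb 14
L4: cpy op=0x12:5|rd=1:2|rs=3:2|pad=0:7 ⇒ 0x9380 ⇒ big 93 80

95 80 EB 14 93 80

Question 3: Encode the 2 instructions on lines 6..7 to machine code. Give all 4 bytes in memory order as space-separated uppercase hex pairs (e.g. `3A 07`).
6. goto fields op=0x1:5|imm=-2:11 → word 0ffeh → 0f fe
7. pop fields op=0x18:5|rd=1:2|pad=0:9 → word c200h → c2 00

0F FE C2 00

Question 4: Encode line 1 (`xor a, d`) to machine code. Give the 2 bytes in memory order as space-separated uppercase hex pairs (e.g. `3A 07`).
89 80

1. xor fields op=0x11:5|rd=0:2|rs=3:2|pad=0:7 → word 8980h → 89 80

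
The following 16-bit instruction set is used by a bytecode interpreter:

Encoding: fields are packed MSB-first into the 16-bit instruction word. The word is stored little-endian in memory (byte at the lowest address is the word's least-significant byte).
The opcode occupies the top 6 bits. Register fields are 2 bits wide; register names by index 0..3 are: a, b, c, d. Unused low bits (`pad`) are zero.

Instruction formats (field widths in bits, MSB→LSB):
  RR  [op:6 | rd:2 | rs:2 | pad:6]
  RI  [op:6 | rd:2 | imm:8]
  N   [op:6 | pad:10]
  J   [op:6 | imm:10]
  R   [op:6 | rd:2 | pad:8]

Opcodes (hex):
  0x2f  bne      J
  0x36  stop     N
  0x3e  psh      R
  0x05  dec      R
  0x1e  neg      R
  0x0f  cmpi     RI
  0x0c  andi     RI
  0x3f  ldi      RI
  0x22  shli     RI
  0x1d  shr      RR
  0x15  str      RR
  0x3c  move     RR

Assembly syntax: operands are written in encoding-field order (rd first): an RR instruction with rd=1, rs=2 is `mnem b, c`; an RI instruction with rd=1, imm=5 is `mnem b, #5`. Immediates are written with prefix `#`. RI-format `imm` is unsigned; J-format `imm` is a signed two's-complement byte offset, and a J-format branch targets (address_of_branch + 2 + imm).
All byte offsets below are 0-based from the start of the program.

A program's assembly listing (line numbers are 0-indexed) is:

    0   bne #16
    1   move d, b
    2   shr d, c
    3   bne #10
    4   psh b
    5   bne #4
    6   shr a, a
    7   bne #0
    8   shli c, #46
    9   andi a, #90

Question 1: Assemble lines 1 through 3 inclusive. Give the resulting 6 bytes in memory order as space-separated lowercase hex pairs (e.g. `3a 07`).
40 f3 80 77 0a bc

1. move fields op=0x3c:6|rd=3:2|rs=1:2|pad=0:6 → word f340h → 40 f3
2. shr fields op=0x1d:6|rd=3:2|rs=2:2|pad=0:6 → word 7780h → 80 77
3. bne fields op=0x2f:6|imm=10:10 → word bc0ah → 0a bc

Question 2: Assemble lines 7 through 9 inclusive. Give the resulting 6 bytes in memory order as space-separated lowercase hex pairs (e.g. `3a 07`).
00 bc 2e 8a 5a 30

7. bne fields op=0x2f:6|imm=0:10 → word bc00h → 00 bc
8. shli fields op=0x22:6|rd=2:2|imm=46:8 → word 8a2eh → 2e 8a
9. andi fields op=0xc:6|rd=0:2|imm=90:8 → word 305ah → 5a 30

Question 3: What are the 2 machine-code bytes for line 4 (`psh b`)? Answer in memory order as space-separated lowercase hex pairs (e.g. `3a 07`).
00 f9

4. psh fields op=0x3e:6|rd=1:2|pad=0:8 → word f900h → 00 f9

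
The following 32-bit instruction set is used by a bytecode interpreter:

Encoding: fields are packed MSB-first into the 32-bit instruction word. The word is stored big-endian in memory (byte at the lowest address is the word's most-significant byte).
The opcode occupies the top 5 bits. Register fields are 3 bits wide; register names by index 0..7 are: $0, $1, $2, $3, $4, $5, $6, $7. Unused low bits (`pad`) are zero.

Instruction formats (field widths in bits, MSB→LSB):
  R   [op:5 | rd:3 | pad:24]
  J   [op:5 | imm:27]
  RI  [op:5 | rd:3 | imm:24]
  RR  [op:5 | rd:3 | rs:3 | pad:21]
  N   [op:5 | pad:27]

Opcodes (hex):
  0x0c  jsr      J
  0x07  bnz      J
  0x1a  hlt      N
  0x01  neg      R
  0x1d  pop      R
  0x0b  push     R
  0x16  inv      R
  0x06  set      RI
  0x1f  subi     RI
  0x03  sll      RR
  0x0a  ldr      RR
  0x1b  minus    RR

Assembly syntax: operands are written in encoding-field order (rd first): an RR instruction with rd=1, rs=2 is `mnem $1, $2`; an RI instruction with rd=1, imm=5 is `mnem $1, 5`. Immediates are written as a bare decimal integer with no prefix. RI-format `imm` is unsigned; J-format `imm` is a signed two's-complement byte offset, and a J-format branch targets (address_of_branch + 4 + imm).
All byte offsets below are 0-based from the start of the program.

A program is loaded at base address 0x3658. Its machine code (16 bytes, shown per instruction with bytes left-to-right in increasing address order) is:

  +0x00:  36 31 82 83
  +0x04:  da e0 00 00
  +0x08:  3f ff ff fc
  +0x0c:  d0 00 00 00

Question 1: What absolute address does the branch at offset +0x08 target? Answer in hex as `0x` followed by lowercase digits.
0x3660

+0x08: 3f ff ff fc ⇒ word 0x3ffffffc (big)
  top 5b → 0x7 → bnz [J]
  imm: (w>>0)&0x7ffffff=0x7fffffc (s27→-4) → -4
  target = base 0x3658 + off 0x08 + 4 + imm -4 = 0x3660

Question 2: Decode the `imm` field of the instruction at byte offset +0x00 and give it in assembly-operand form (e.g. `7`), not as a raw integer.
3244675

+0x00: 36 31 82 83 ⇒ word 0x36318283 (big)
  top 5b → 0x6 → set [RI]
  rd: (w>>24)&0x7=0x6 → $6
  imm: (w>>0)&0xffffff=0x318283 → 3244675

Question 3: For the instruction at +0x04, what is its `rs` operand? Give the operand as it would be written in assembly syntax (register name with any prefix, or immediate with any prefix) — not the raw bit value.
$7

+0x04: da e0 00 00 ⇒ word 0xdae00000 (big)
  opcode bits[31:27]=0x1b: minus/RR
  rd: (w>>24)&0x7=0x2 → $2
  rs: (w>>21)&0x7=0x7 → $7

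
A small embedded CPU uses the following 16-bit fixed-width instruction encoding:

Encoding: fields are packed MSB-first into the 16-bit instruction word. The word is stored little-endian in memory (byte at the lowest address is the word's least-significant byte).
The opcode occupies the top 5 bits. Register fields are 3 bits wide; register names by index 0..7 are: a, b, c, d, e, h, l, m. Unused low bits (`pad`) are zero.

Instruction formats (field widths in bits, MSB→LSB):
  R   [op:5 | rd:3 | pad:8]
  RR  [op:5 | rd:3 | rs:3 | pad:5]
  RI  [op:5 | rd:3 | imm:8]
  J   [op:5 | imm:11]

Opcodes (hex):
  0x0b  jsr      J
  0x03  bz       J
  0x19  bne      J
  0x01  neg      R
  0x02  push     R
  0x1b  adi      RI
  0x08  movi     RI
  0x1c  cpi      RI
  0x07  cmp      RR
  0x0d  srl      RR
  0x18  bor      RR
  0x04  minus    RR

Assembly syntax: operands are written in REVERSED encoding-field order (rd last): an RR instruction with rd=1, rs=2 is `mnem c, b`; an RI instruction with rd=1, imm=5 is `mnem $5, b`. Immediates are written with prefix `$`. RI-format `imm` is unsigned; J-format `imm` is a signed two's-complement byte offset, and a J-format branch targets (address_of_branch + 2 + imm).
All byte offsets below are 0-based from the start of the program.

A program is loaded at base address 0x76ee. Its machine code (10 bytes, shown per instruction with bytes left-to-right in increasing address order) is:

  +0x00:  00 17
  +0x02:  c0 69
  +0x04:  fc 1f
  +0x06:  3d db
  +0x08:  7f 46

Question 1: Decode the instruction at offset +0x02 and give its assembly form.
+0x02: c0 69 ⇒ word 0x69c0 (little)
  opcode bits[15:11]=0xd: srl/RR
  rd@[10:8]=0x1 ⇒ b
  rs@[7:5]=0x6 ⇒ l

srl l, b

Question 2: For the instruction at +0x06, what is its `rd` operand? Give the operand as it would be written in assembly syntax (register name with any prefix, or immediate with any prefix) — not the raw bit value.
d

+0x06: 3d db ⇒ word 0xdb3d (little)
  top 5b → 0x1b → adi [RI]
  rd@[10:8]=0x3 ⇒ d
  imm@[7:0]=0x3d ⇒ $61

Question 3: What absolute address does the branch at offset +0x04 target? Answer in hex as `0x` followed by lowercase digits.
0x76f0

@+04  little-endian(fc 1f) = 0x1ffc
  op=0x1ffc>>11=0x3 ⇒ bz (J)
  imm@[10:0]=0x7fc (s11→-4) ⇒ $-4
  target = base 0x76ee + off 0x04 + 2 + imm -4 = 0x76f0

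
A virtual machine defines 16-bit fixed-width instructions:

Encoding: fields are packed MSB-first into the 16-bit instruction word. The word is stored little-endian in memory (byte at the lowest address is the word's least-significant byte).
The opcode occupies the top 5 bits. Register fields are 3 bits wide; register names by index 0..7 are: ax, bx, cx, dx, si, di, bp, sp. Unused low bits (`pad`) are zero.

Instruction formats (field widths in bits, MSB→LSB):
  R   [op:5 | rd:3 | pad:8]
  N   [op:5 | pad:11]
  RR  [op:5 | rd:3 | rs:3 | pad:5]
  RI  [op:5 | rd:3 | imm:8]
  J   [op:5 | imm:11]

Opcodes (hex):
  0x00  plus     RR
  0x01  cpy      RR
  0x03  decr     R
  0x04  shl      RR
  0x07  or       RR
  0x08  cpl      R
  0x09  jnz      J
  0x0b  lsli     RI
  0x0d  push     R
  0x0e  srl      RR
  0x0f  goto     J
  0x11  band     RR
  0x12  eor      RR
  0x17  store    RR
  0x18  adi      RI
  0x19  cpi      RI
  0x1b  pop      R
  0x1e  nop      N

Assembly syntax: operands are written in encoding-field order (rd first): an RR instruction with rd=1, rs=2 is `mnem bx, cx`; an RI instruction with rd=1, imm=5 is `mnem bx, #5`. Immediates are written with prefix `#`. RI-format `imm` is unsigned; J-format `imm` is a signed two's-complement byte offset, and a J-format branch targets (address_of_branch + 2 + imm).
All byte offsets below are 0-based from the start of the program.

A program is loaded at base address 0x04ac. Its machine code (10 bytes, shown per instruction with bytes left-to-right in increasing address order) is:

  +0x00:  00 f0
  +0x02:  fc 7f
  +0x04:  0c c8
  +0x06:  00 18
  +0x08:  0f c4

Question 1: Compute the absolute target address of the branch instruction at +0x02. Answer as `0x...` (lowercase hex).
0x04ac

@+02  little-endian(fc 7f) = 0x7ffc
  op=0x7ffc>>11=0xf ⇒ goto (J)
  imm@[10:0]=0x7fc (s11→-4) ⇒ #-4
  target = base 0x04ac + off 0x02 + 2 + imm -4 = 0x04ac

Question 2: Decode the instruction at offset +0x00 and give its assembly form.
[00] 00 f0 → 0xf000
  op=0xf000>>11=0x1e ⇒ nop (N)

nop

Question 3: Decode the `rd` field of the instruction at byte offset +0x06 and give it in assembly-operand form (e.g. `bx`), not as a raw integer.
ax

+0x06: 00 18 ⇒ word 0x1800 (little)
  top 5b → 0x3 → decr [R]
  [10:8] rd=0 = ax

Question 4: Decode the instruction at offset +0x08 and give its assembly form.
[08] 0f c4 → 0xc40f
  top 5b → 0x18 → adi [RI]
  [10:8] rd=4 = si
  [7:0] imm=15 = #15

adi si, #15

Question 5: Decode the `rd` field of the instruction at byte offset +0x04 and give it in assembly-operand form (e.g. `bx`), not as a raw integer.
off 0x04: read 0c c8 as little → 0xc80c
  op=0xc80c>>11=0x19 ⇒ cpi (RI)
  rd: (w>>8)&0x7=0x0 → ax
  imm: (w>>0)&0xff=0xc → #12

ax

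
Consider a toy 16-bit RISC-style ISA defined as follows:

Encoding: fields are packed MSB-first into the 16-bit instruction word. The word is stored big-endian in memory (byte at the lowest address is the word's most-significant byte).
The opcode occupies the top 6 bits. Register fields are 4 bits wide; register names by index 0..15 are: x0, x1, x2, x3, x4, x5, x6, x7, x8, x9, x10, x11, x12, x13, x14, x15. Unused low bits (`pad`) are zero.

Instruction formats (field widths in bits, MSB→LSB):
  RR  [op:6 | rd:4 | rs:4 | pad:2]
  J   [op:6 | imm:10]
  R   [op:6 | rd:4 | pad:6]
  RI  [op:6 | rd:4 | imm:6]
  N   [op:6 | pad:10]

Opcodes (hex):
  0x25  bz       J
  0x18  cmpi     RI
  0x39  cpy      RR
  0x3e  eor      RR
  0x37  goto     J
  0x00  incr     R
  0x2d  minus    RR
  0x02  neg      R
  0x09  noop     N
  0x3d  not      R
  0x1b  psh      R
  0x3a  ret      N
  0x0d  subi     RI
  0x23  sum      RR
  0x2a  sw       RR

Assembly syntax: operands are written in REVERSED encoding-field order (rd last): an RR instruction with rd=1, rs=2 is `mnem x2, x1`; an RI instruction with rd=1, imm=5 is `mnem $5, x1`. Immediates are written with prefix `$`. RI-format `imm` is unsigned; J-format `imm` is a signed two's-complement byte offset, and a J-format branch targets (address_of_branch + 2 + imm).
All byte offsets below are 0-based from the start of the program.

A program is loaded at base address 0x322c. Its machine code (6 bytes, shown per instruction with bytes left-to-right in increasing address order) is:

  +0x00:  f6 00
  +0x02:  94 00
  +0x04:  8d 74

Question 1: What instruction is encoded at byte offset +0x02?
bz $0

@+02  big-endian(94 00) = 0x9400
  op=0x9400>>10=0x25 ⇒ bz (J)
  [9:0] imm=0 = $0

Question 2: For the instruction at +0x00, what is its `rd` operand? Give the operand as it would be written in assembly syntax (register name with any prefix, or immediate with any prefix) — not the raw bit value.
off 0x00: read f6 00 as big → 0xf600
  op=0xf600>>10=0x3d ⇒ not (R)
  rd: (w>>6)&0xf=0x8 → x8

x8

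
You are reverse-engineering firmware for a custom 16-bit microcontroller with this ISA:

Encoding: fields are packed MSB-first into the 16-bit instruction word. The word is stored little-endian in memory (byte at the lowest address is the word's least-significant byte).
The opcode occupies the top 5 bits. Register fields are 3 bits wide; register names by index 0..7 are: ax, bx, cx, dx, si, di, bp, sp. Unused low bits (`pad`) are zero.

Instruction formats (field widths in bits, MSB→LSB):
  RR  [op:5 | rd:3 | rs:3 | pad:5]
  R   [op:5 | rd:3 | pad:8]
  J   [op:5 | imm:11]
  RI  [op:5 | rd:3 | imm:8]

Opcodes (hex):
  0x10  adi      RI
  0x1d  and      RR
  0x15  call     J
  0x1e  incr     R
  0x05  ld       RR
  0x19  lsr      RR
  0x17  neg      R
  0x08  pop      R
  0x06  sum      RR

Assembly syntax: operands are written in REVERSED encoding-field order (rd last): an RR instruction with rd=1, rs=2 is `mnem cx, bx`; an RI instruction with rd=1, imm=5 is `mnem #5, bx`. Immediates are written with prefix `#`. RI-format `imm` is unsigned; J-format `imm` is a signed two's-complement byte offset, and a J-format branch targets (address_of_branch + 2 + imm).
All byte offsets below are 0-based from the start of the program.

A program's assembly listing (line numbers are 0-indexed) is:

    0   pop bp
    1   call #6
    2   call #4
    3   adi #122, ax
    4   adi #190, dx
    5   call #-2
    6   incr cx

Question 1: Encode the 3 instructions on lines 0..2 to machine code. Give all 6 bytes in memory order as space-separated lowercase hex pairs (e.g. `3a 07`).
0. pop fields op=0x8:5|rd=6:3|pad=0:8 → word 4600h → 00 46
1. call fields op=0x15:5|imm=6:11 → word a806h → 06 a8
2. call fields op=0x15:5|imm=4:11 → word a804h → 04 a8

00 46 06 a8 04 a8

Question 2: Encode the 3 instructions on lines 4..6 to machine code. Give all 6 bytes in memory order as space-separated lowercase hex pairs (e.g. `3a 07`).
be 83 fe af 00 f2

line 4 (adi): pack op=0x10:5|rd=3:3|imm=190:8 = 0x83be; little→ be 83
line 5 (call): pack op=0x15:5|imm=-2:11 = 0xaffe; little→ fe af
line 6 (incr): pack op=0x1e:5|rd=2:3|pad=0:8 = 0xf200; little→ 00 f2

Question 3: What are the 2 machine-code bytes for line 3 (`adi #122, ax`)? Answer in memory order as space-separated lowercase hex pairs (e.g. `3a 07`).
7a 80

3. adi fields op=0x10:5|rd=0:3|imm=122:8 → word 807ah → 7a 80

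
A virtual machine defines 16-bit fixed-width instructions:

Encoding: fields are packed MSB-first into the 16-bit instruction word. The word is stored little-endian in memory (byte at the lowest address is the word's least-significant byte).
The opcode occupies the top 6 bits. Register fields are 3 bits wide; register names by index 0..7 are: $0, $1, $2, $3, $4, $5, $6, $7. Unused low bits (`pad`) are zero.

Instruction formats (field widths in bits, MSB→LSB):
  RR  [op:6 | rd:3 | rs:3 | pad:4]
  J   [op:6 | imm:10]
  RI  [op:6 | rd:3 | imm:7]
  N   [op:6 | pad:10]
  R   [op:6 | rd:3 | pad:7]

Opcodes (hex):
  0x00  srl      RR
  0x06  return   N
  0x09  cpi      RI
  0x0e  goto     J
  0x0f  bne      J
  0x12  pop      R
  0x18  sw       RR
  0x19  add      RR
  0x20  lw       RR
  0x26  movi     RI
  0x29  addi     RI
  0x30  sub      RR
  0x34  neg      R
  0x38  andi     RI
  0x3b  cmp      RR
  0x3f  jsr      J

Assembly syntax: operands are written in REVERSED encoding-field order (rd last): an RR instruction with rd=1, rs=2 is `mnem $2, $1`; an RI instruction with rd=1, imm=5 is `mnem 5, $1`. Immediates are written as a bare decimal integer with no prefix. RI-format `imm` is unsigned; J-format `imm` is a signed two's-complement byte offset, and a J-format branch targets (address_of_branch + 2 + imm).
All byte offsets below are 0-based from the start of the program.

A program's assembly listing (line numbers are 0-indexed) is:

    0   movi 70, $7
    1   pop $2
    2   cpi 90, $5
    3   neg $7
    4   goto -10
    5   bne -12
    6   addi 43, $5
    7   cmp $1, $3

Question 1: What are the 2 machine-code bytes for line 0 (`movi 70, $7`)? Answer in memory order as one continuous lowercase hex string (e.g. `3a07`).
line 0 (movi): pack op=0x26:6|rd=7:3|imm=70:7 = 0x9bc6; little→ c6 9b

c69b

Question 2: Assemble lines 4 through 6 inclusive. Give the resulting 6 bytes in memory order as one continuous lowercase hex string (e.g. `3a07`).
f63bf43faba6

line 4 (goto): pack op=0xe:6|imm=-10:10 = 0x3bf6; little→ f6 3b
line 5 (bne): pack op=0xf:6|imm=-12:10 = 0x3ff4; little→ f4 3f
line 6 (addi): pack op=0x29:6|rd=5:3|imm=43:7 = 0xa6ab; little→ ab a6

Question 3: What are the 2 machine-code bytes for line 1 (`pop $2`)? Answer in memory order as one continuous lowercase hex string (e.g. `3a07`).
0049

line 1 (pop): pack op=0x12:6|rd=2:3|pad=0:7 = 0x4900; little→ 00 49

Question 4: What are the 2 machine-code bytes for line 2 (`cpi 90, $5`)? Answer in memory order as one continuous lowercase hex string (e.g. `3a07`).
da26

L2: cpi op=0x9:6|rd=5:3|imm=90:7 ⇒ 0x26da ⇒ little da 26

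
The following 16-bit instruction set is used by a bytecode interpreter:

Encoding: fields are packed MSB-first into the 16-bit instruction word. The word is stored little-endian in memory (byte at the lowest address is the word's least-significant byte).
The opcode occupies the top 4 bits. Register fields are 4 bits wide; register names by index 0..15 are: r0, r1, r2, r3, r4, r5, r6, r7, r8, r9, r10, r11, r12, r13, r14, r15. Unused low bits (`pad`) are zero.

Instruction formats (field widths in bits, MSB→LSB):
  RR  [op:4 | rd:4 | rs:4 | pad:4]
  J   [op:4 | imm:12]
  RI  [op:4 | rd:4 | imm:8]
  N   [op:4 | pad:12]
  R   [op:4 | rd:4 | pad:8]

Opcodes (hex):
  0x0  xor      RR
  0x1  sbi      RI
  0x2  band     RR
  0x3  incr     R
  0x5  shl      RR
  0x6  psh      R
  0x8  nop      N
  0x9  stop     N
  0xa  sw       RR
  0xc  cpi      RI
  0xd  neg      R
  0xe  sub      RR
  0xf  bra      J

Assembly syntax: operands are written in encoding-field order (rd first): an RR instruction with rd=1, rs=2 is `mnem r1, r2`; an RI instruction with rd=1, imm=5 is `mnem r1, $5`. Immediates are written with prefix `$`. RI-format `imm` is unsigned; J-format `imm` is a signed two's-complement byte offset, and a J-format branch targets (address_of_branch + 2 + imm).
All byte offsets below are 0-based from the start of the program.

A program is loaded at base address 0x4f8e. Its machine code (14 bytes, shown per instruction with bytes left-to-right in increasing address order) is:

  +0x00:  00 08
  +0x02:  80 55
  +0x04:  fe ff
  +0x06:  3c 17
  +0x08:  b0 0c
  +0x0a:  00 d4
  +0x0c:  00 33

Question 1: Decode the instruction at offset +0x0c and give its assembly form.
incr r3

[0c] 00 33 → 0x3300
  top 4b → 0x3 → incr [R]
  [11:8] rd=3 = r3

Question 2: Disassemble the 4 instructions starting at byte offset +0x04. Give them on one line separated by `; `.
@+04  little-endian(fe ff) = 0xfffe
  op=0xfffe>>12=0xf ⇒ bra (J)
  imm: (w>>0)&0xfff=0xffe (s12→-2) → $-2
@+06  little-endian(3c 17) = 0x173c
  op=0x173c>>12=0x1 ⇒ sbi (RI)
  rd: (w>>8)&0xf=0x7 → r7
  imm: (w>>0)&0xff=0x3c → $60
@+08  little-endian(b0 0c) = 0x0cb0
  op=0x0cb0>>12=0x0 ⇒ xor (RR)
  rd: (w>>8)&0xf=0xc → r12
  rs: (w>>4)&0xf=0xb → r11
@+0a  little-endian(00 d4) = 0xd400
  op=0xd400>>12=0xd ⇒ neg (R)
  rd: (w>>8)&0xf=0x4 → r4

bra $-2; sbi r7, $60; xor r12, r11; neg r4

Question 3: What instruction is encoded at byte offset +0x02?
[02] 80 55 → 0x5580
  opcode bits[15:12]=0x5: shl/RR
  rd@[11:8]=0x5 ⇒ r5
  rs@[7:4]=0x8 ⇒ r8

shl r5, r8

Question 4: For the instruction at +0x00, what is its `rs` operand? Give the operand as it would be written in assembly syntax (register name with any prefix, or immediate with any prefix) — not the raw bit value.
r0

@+00  little-endian(00 08) = 0x0800
  opcode bits[15:12]=0x0: xor/RR
  rd: (w>>8)&0xf=0x8 → r8
  rs: (w>>4)&0xf=0x0 → r0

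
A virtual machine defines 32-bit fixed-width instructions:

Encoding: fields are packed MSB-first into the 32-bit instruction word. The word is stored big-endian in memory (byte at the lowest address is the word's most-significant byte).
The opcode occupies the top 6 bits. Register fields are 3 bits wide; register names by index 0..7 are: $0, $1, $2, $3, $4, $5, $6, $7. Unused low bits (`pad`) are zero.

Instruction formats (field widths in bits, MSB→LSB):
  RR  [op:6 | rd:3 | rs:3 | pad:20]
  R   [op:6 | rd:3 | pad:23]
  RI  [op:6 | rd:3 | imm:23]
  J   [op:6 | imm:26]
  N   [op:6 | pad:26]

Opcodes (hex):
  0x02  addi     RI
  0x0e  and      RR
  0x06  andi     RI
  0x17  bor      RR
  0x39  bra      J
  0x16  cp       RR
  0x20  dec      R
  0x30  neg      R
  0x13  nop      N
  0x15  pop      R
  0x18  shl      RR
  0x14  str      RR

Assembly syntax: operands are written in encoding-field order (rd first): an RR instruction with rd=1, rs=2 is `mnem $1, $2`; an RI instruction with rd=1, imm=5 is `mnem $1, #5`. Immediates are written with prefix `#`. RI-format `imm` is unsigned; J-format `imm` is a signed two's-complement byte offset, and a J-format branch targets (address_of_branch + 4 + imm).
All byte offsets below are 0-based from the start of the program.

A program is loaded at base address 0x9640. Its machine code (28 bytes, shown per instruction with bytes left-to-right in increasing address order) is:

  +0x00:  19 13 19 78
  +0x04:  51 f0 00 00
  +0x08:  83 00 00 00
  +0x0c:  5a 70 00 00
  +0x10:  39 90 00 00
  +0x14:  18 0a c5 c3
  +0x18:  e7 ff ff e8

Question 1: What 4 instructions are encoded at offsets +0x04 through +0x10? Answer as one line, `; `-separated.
@+04  big-endian(51 f0 00 00) = 0x51f00000
  opcode bits[31:26]=0x14: str/RR
  rd@[25:23]=0x3 ⇒ $3
  rs@[22:20]=0x7 ⇒ $7
@+08  big-endian(83 00 00 00) = 0x83000000
  opcode bits[31:26]=0x20: dec/R
  rd@[25:23]=0x6 ⇒ $6
@+0c  big-endian(5a 70 00 00) = 0x5a700000
  opcode bits[31:26]=0x16: cp/RR
  rd@[25:23]=0x4 ⇒ $4
  rs@[22:20]=0x7 ⇒ $7
@+10  big-endian(39 90 00 00) = 0x39900000
  opcode bits[31:26]=0xe: and/RR
  rd@[25:23]=0x3 ⇒ $3
  rs@[22:20]=0x1 ⇒ $1

str $3, $7; dec $6; cp $4, $7; and $3, $1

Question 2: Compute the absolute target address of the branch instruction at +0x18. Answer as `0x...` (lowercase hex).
@+18  big-endian(e7 ff ff e8) = 0xe7ffffe8
  top 6b → 0x39 → bra [J]
  imm@[25:0]=0x3ffffe8 (s26→-24) ⇒ #-24
  target = base 0x9640 + off 0x18 + 4 + imm -24 = 0x9644

0x9644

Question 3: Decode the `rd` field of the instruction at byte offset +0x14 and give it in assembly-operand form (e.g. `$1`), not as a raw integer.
+0x14: 18 0a c5 c3 ⇒ word 0x180ac5c3 (big)
  op=0x180ac5c3>>26=0x6 ⇒ andi (RI)
  [25:23] rd=0 = $0
  [22:0] imm=705987 = #705987

$0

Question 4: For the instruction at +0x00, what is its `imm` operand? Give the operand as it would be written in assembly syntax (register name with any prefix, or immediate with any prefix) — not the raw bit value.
#1251704

off 0x00: read 19 13 19 78 as big → 0x19131978
  top 6b → 0x6 → andi [RI]
  [25:23] rd=2 = $2
  [22:0] imm=1251704 = #1251704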